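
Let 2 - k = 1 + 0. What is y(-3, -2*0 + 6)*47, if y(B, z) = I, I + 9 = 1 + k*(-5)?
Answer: -611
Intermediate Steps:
k = 1 (k = 2 - (1 + 0) = 2 - 1*1 = 2 - 1 = 1)
I = -13 (I = -9 + (1 + 1*(-5)) = -9 + (1 - 5) = -9 - 4 = -13)
y(B, z) = -13
y(-3, -2*0 + 6)*47 = -13*47 = -611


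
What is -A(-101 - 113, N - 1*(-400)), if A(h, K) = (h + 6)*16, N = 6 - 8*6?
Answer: 3328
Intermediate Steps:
N = -42 (N = 6 - 48 = -42)
A(h, K) = 96 + 16*h (A(h, K) = (6 + h)*16 = 96 + 16*h)
-A(-101 - 113, N - 1*(-400)) = -(96 + 16*(-101 - 113)) = -(96 + 16*(-214)) = -(96 - 3424) = -1*(-3328) = 3328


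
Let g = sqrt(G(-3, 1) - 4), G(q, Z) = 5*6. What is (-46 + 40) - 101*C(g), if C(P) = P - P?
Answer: -6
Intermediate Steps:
G(q, Z) = 30
g = sqrt(26) (g = sqrt(30 - 4) = sqrt(26) ≈ 5.0990)
C(P) = 0
(-46 + 40) - 101*C(g) = (-46 + 40) - 101*0 = -6 + 0 = -6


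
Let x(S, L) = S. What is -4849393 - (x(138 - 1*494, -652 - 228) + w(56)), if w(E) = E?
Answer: -4849093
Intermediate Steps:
-4849393 - (x(138 - 1*494, -652 - 228) + w(56)) = -4849393 - ((138 - 1*494) + 56) = -4849393 - ((138 - 494) + 56) = -4849393 - (-356 + 56) = -4849393 - 1*(-300) = -4849393 + 300 = -4849093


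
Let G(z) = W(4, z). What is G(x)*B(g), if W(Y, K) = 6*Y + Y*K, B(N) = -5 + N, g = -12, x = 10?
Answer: -1088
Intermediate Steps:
W(Y, K) = 6*Y + K*Y
G(z) = 24 + 4*z (G(z) = 4*(6 + z) = 24 + 4*z)
G(x)*B(g) = (24 + 4*10)*(-5 - 12) = (24 + 40)*(-17) = 64*(-17) = -1088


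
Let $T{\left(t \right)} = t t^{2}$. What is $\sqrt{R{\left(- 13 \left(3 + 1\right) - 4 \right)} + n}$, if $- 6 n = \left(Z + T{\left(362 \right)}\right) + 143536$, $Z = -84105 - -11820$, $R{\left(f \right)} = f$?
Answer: $\frac{i \sqrt{31673010}}{2} \approx 2813.9 i$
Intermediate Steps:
$Z = -72285$ ($Z = -84105 + 11820 = -72285$)
$T{\left(t \right)} = t^{3}$
$n = - \frac{15836393}{2}$ ($n = - \frac{\left(-72285 + 362^{3}\right) + 143536}{6} = - \frac{\left(-72285 + 47437928\right) + 143536}{6} = - \frac{47365643 + 143536}{6} = \left(- \frac{1}{6}\right) 47509179 = - \frac{15836393}{2} \approx -7.9182 \cdot 10^{6}$)
$\sqrt{R{\left(- 13 \left(3 + 1\right) - 4 \right)} + n} = \sqrt{\left(- 13 \left(3 + 1\right) - 4\right) - \frac{15836393}{2}} = \sqrt{\left(\left(-13\right) 4 - 4\right) - \frac{15836393}{2}} = \sqrt{\left(-52 - 4\right) - \frac{15836393}{2}} = \sqrt{-56 - \frac{15836393}{2}} = \sqrt{- \frac{15836505}{2}} = \frac{i \sqrt{31673010}}{2}$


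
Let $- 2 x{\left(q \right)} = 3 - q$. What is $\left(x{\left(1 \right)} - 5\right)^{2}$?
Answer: $36$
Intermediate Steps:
$x{\left(q \right)} = - \frac{3}{2} + \frac{q}{2}$ ($x{\left(q \right)} = - \frac{3 - q}{2} = - \frac{3}{2} + \frac{q}{2}$)
$\left(x{\left(1 \right)} - 5\right)^{2} = \left(\left(- \frac{3}{2} + \frac{1}{2} \cdot 1\right) - 5\right)^{2} = \left(\left(- \frac{3}{2} + \frac{1}{2}\right) - 5\right)^{2} = \left(-1 - 5\right)^{2} = \left(-6\right)^{2} = 36$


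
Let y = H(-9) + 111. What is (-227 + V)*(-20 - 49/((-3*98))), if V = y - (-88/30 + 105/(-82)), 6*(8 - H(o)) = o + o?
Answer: 14752073/7380 ≈ 1998.9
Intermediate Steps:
H(o) = 8 - o/3 (H(o) = 8 - (o + o)/6 = 8 - o/3)
y = 122 (y = (8 - ⅓*(-9)) + 111 = (8 + 3) + 111 = 11 + 111 = 122)
V = 155243/1230 (V = 122 - (-88/30 + 105/(-82)) = 122 - (-88*1/30 + 105*(-1/82)) = 122 - (-44/15 - 105/82) = 122 - 1*(-5183/1230) = 122 + 5183/1230 = 155243/1230 ≈ 126.21)
(-227 + V)*(-20 - 49/((-3*98))) = (-227 + 155243/1230)*(-20 - 49/((-3*98))) = -123967*(-20 - 49/(-294))/1230 = -123967*(-20 - 49*(-1/294))/1230 = -123967*(-20 + ⅙)/1230 = -123967/1230*(-119/6) = 14752073/7380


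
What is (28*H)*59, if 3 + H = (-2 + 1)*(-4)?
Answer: 1652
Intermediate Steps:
H = 1 (H = -3 + (-2 + 1)*(-4) = -3 - 1*(-4) = -3 + 4 = 1)
(28*H)*59 = (28*1)*59 = 28*59 = 1652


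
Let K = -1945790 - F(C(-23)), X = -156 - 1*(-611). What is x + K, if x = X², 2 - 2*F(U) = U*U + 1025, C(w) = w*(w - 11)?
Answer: -2864983/2 ≈ -1.4325e+6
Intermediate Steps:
C(w) = w*(-11 + w)
F(U) = -1023/2 - U²/2 (F(U) = 1 - (U*U + 1025)/2 = 1 - (U² + 1025)/2 = 1 - (1025 + U²)/2 = 1 + (-1025/2 - U²/2) = -1023/2 - U²/2)
X = 455 (X = -156 + 611 = 455)
x = 207025 (x = 455² = 207025)
K = -3279033/2 (K = -1945790 - (-1023/2 - 529*(-11 - 23)²/2) = -1945790 - (-1023/2 - (-23*(-34))²/2) = -1945790 - (-1023/2 - ½*782²) = -1945790 - (-1023/2 - ½*611524) = -1945790 - (-1023/2 - 305762) = -1945790 - 1*(-612547/2) = -1945790 + 612547/2 = -3279033/2 ≈ -1.6395e+6)
x + K = 207025 - 3279033/2 = -2864983/2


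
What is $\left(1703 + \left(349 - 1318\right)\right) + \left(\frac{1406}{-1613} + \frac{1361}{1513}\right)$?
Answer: $\frac{1791372261}{2440469} \approx 734.03$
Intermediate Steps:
$\left(1703 + \left(349 - 1318\right)\right) + \left(\frac{1406}{-1613} + \frac{1361}{1513}\right) = \left(1703 + \left(349 - 1318\right)\right) + \left(1406 \left(- \frac{1}{1613}\right) + 1361 \cdot \frac{1}{1513}\right) = \left(1703 - 969\right) + \left(- \frac{1406}{1613} + \frac{1361}{1513}\right) = 734 + \frac{68015}{2440469} = \frac{1791372261}{2440469}$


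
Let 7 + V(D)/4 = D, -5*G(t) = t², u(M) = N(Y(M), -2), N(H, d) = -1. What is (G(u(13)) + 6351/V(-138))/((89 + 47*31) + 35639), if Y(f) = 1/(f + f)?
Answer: -223/743700 ≈ -0.00029985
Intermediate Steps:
Y(f) = 1/(2*f)
u(M) = -1
G(t) = -t²/5
V(D) = -28 + 4*D
(G(u(13)) + 6351/V(-138))/((89 + 47*31) + 35639) = (-⅕*(-1)² + 6351/(-28 + 4*(-138)))/((89 + 47*31) + 35639) = (-⅕*1 + 6351/(-28 - 552))/((89 + 1457) + 35639) = (-⅕ + 6351/(-580))/(1546 + 35639) = (-⅕ + 6351*(-1/580))/37185 = (-⅕ - 219/20)*(1/37185) = -223/20*1/37185 = -223/743700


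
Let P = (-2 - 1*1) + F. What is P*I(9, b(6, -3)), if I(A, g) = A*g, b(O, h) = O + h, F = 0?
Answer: -81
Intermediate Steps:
P = -3 (P = (-2 - 1*1) + 0 = (-2 - 1) + 0 = -3 + 0 = -3)
P*I(9, b(6, -3)) = -27*(6 - 3) = -27*3 = -3*27 = -81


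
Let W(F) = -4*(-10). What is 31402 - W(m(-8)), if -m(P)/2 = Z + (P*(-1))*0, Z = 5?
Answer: 31362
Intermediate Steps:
m(P) = -10 (m(P) = -2*(5 + (P*(-1))*0) = -2*(5 - P*0) = -2*(5 + 0) = -2*5 = -10)
W(F) = 40
31402 - W(m(-8)) = 31402 - 1*40 = 31402 - 40 = 31362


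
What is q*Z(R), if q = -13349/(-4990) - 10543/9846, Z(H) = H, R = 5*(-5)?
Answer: -98530855/2456577 ≈ -40.109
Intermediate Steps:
R = -25
q = 19706171/12282885 (q = -13349*(-1/4990) - 10543*1/9846 = 13349/4990 - 10543/9846 = 19706171/12282885 ≈ 1.6044)
q*Z(R) = (19706171/12282885)*(-25) = -98530855/2456577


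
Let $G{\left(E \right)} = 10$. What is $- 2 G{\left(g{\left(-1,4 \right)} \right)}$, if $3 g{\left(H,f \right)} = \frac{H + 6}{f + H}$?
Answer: $-20$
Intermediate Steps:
$g{\left(H,f \right)} = \frac{6 + H}{3 \left(H + f\right)}$ ($g{\left(H,f \right)} = \frac{\left(H + 6\right) \frac{1}{f + H}}{3} = \frac{\left(6 + H\right) \frac{1}{H + f}}{3} = \frac{\frac{1}{H + f} \left(6 + H\right)}{3} = \frac{6 + H}{3 \left(H + f\right)}$)
$- 2 G{\left(g{\left(-1,4 \right)} \right)} = \left(-2\right) 10 = -20$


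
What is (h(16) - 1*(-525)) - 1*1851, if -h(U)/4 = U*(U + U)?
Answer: -3374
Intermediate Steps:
h(U) = -8*U**2 (h(U) = -4*U*(U + U) = -4*U*2*U = -8*U**2)
(h(16) - 1*(-525)) - 1*1851 = (-8*16**2 - 1*(-525)) - 1*1851 = (-8*256 + 525) - 1851 = (-2048 + 525) - 1851 = -1523 - 1851 = -3374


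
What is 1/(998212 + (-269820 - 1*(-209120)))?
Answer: 1/937512 ≈ 1.0667e-6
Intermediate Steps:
1/(998212 + (-269820 - 1*(-209120))) = 1/(998212 + (-269820 + 209120)) = 1/(998212 - 60700) = 1/937512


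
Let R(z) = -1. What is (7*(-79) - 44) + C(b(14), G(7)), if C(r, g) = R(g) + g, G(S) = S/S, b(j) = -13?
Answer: -597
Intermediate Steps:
G(S) = 1
C(r, g) = -1 + g
(7*(-79) - 44) + C(b(14), G(7)) = (7*(-79) - 44) + (-1 + 1) = (-553 - 44) + 0 = -597 + 0 = -597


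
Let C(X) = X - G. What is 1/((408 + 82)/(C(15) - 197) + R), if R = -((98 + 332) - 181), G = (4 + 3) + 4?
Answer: -193/48547 ≈ -0.0039755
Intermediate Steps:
G = 11 (G = 7 + 4 = 11)
C(X) = -11 + X (C(X) = X - 1*11 = X - 11 = -11 + X)
R = -249 (R = -(430 - 181) = -1*249 = -249)
1/((408 + 82)/(C(15) - 197) + R) = 1/((408 + 82)/((-11 + 15) - 197) - 249) = 1/(490/(4 - 197) - 249) = 1/(490/(-193) - 249) = 1/(490*(-1/193) - 249) = 1/(-490/193 - 249) = 1/(-48547/193) = -193/48547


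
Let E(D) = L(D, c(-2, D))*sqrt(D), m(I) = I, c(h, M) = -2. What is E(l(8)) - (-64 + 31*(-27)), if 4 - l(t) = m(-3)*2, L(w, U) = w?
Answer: 901 + 10*sqrt(10) ≈ 932.62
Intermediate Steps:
l(t) = 10 (l(t) = 4 - (-3)*2 = 4 - 1*(-6) = 4 + 6 = 10)
E(D) = D**(3/2) (E(D) = D*sqrt(D) = D**(3/2))
E(l(8)) - (-64 + 31*(-27)) = 10**(3/2) - (-64 + 31*(-27)) = 10*sqrt(10) - (-64 - 837) = 10*sqrt(10) - 1*(-901) = 10*sqrt(10) + 901 = 901 + 10*sqrt(10)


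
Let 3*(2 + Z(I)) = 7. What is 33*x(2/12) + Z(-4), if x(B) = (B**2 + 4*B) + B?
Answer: 115/4 ≈ 28.750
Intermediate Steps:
Z(I) = 1/3 (Z(I) = -2 + (1/3)*7 = -2 + 7/3 = 1/3)
x(B) = B**2 + 5*B
33*x(2/12) + Z(-4) = 33*((2/12)*(5 + 2/12)) + 1/3 = 33*((2*(1/12))*(5 + 2*(1/12))) + 1/3 = 33*((5 + 1/6)/6) + 1/3 = 33*((1/6)*(31/6)) + 1/3 = 33*(31/36) + 1/3 = 341/12 + 1/3 = 115/4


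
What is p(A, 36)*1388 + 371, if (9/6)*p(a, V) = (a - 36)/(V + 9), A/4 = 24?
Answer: 14443/9 ≈ 1604.8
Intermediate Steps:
A = 96 (A = 4*24 = 96)
p(a, V) = 2*(-36 + a)/(3*(9 + V)) (p(a, V) = 2*((a - 36)/(V + 9))/3 = 2*((-36 + a)/(9 + V))/3 = 2*(-36 + a)/(3*(9 + V)))
p(A, 36)*1388 + 371 = (2*(-36 + 96)/(3*(9 + 36)))*1388 + 371 = ((⅔)*60/45)*1388 + 371 = ((⅔)*(1/45)*60)*1388 + 371 = (8/9)*1388 + 371 = 11104/9 + 371 = 14443/9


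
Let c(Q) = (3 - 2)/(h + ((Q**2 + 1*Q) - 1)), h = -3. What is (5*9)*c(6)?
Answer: 45/38 ≈ 1.1842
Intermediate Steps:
c(Q) = 1/(-4 + Q + Q**2) (c(Q) = (3 - 2)/(-3 + ((Q**2 + 1*Q) - 1)) = 1/(-3 + ((Q**2 + Q) - 1)) = 1/(-3 + ((Q + Q**2) - 1)) = 1/(-3 + (-1 + Q + Q**2)) = 1/(-4 + Q + Q**2))
(5*9)*c(6) = (5*9)/(-4 + 6 + 6**2) = 45/(-4 + 6 + 36) = 45/38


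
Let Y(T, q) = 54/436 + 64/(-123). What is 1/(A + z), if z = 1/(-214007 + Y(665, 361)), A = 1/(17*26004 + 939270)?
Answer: -7926662145632202/31300802803 ≈ -2.5324e+5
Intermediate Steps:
Y(T, q) = -10631/26814 (Y(T, q) = 54*(1/436) + 64*(-1/123) = 27/218 - 64/123 = -10631/26814)
A = 1/1381338 (A = 1/(442068 + 939270) = 1/1381338 ≈ 7.2394e-7)
z = -26814/5738394329 (z = 1/(-214007 - 10631/26814) = 1/(-5738394329/26814) = -26814/5738394329 ≈ -4.6727e-6)
1/(A + z) = 1/(1/1381338 - 26814/5738394329) = 1/(-31300802803/7926662145632202) = -7926662145632202/31300802803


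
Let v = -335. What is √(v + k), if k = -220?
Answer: I*√555 ≈ 23.558*I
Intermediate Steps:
√(v + k) = √(-335 - 220) = √(-555) = I*√555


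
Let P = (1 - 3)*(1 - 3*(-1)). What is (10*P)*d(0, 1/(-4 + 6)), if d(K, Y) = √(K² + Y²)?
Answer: -40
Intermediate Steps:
P = -8 (P = -2*(1 + 3) = -2*4 = -8)
(10*P)*d(0, 1/(-4 + 6)) = (10*(-8))*√(0² + (1/(-4 + 6))²) = -80*√(0 + (1/2)²) = -80*√(0 + (½)²) = -80*√(0 + ¼) = -80*√(¼) = -80*½ = -40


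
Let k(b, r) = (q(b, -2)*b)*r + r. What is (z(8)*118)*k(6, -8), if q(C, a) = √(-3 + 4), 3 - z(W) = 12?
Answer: 59472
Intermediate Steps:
z(W) = -9 (z(W) = 3 - 1*12 = 3 - 12 = -9)
q(C, a) = 1 (q(C, a) = √1 = 1)
k(b, r) = r + b*r (k(b, r) = (1*b)*r + r = b*r + r = r + b*r)
(z(8)*118)*k(6, -8) = (-9*118)*(-8*(1 + 6)) = -(-8496)*7 = -1062*(-56) = 59472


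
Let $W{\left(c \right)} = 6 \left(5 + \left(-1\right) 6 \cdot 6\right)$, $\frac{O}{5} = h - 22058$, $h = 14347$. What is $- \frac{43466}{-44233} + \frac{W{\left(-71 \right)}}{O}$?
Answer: $\frac{1684058968}{1705403315} \approx 0.98748$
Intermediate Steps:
$O = -38555$ ($O = 5 \left(14347 - 22058\right) = 5 \left(-7711\right) = -38555$)
$W{\left(c \right)} = -186$ ($W{\left(c \right)} = 6 \left(5 - 36\right) = 6 \left(-31\right) = -186$)
$- \frac{43466}{-44233} + \frac{W{\left(-71 \right)}}{O} = - \frac{43466}{-44233} - \frac{186}{-38555} = \left(-43466\right) \left(- \frac{1}{44233}\right) - - \frac{186}{38555} = \frac{43466}{44233} + \frac{186}{38555} = \frac{1684058968}{1705403315}$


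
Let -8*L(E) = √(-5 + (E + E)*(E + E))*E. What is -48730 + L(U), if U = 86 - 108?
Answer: -48730 + 11*√1931/4 ≈ -48609.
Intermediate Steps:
U = -22
L(E) = -E*√(-5 + 4*E²)/8 (L(E) = -√(-5 + (E + E)*(E + E))*E/8 = -√(-5 + (2*E)*(2*E))*E/8 = -√(-5 + 4*E²)*E/8 = -E*√(-5 + 4*E²)/8)
-48730 + L(U) = -48730 - ⅛*(-22)*√(-5 + 4*(-22)²) = -48730 - ⅛*(-22)*√(-5 + 4*484) = -48730 - ⅛*(-22)*√(-5 + 1936) = -48730 - ⅛*(-22)*√1931 = -48730 + 11*√1931/4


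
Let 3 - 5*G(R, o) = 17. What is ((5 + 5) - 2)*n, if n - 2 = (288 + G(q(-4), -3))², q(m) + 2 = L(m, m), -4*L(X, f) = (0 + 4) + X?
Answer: 16268208/25 ≈ 6.5073e+5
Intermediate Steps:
L(X, f) = -1 - X/4 (L(X, f) = -((0 + 4) + X)/4 = -(4 + X)/4 = -1 - X/4)
q(m) = -3 - m/4 (q(m) = -2 + (-1 - m/4) = -3 - m/4)
G(R, o) = -14/5 (G(R, o) = ⅗ - ⅕*17 = ⅗ - 17/5 = -14/5)
n = 2033526/25 (n = 2 + (288 - 14/5)² = 2 + (1426/5)² = 2 + 2033476/25 = 2033526/25 ≈ 81341.)
((5 + 5) - 2)*n = ((5 + 5) - 2)*(2033526/25) = (10 - 2)*(2033526/25) = 8*(2033526/25) = 16268208/25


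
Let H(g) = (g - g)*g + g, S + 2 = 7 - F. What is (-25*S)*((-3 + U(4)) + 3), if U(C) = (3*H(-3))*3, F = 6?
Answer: -675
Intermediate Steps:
S = -1 (S = -2 + (7 - 1*6) = -2 + (7 - 6) = -2 + 1 = -1)
H(g) = g (H(g) = 0*g + g = 0 + g = g)
U(C) = -27 (U(C) = (3*(-3))*3 = -9*3 = -27)
(-25*S)*((-3 + U(4)) + 3) = (-25*(-1))*((-3 - 27) + 3) = 25*(-30 + 3) = 25*(-27) = -675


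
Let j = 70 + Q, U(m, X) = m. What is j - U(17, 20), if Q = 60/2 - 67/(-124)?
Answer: 10359/124 ≈ 83.540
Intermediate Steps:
Q = 3787/124 (Q = 60*(1/2) - 67*(-1/124) = 30 + 67/124 = 3787/124 ≈ 30.540)
j = 12467/124 (j = 70 + 3787/124 = 12467/124 ≈ 100.54)
j - U(17, 20) = 12467/124 - 1*17 = 12467/124 - 17 = 10359/124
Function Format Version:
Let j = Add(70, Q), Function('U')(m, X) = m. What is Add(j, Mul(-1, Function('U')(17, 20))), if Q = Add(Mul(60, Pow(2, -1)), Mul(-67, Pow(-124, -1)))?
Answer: Rational(10359, 124) ≈ 83.540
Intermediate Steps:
Q = Rational(3787, 124) (Q = Add(Mul(60, Rational(1, 2)), Mul(-67, Rational(-1, 124))) = Add(30, Rational(67, 124)) = Rational(3787, 124) ≈ 30.540)
j = Rational(12467, 124) (j = Add(70, Rational(3787, 124)) = Rational(12467, 124) ≈ 100.54)
Add(j, Mul(-1, Function('U')(17, 20))) = Add(Rational(12467, 124), Mul(-1, 17)) = Add(Rational(12467, 124), -17) = Rational(10359, 124)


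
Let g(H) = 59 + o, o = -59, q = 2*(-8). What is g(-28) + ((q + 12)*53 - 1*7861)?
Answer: -8073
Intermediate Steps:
q = -16
g(H) = 0 (g(H) = 59 - 59 = 0)
g(-28) + ((q + 12)*53 - 1*7861) = 0 + ((-16 + 12)*53 - 1*7861) = 0 + (-4*53 - 7861) = 0 + (-212 - 7861) = 0 - 8073 = -8073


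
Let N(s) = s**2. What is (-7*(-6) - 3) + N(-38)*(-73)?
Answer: -105373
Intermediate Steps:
(-7*(-6) - 3) + N(-38)*(-73) = (-7*(-6) - 3) + (-38)**2*(-73) = (42 - 3) + 1444*(-73) = 39 - 105412 = -105373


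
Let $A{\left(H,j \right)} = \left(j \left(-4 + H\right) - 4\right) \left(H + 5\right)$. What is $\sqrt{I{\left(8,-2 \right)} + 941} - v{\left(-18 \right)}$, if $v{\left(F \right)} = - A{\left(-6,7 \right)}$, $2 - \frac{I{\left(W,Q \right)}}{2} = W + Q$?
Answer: $74 + \sqrt{933} \approx 104.55$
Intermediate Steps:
$A{\left(H,j \right)} = \left(-4 + j \left(-4 + H\right)\right) \left(5 + H\right)$
$I{\left(W,Q \right)} = 4 - 2 Q - 2 W$ ($I{\left(W,Q \right)} = 4 - 2 \left(W + Q\right) = 4 - 2 \left(Q + W\right) = 4 - \left(2 Q + 2 W\right) = 4 - 2 Q - 2 W$)
$v{\left(F \right)} = -74$ ($v{\left(F \right)} = - (-20 - 140 - -24 - 42 + 7 \left(-6\right)^{2}) = - (-20 - 140 + 24 - 42 + 7 \cdot 36) = - (-20 - 140 + 24 - 42 + 252) = \left(-1\right) 74 = -74$)
$\sqrt{I{\left(8,-2 \right)} + 941} - v{\left(-18 \right)} = \sqrt{\left(4 - -4 - 16\right) + 941} - -74 = \sqrt{\left(4 + 4 - 16\right) + 941} + 74 = \sqrt{-8 + 941} + 74 = \sqrt{933} + 74 = 74 + \sqrt{933}$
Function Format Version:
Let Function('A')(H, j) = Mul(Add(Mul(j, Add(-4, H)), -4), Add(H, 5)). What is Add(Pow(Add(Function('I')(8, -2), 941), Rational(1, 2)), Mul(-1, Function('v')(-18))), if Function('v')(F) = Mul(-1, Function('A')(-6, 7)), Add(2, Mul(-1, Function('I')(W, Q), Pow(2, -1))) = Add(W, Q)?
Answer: Add(74, Pow(933, Rational(1, 2))) ≈ 104.55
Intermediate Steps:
Function('A')(H, j) = Mul(Add(-4, Mul(j, Add(-4, H))), Add(5, H))
Function('I')(W, Q) = Add(4, Mul(-2, Q), Mul(-2, W)) (Function('I')(W, Q) = Add(4, Mul(-2, Add(W, Q))) = Add(4, Mul(-2, Add(Q, W))) = Add(4, Add(Mul(-2, Q), Mul(-2, W))) = Add(4, Mul(-2, Q), Mul(-2, W)))
Function('v')(F) = -74 (Function('v')(F) = Mul(-1, Add(-20, Mul(-20, 7), Mul(-4, -6), Mul(-6, 7), Mul(7, Pow(-6, 2)))) = Mul(-1, Add(-20, -140, 24, -42, Mul(7, 36))) = Mul(-1, Add(-20, -140, 24, -42, 252)) = Mul(-1, 74) = -74)
Add(Pow(Add(Function('I')(8, -2), 941), Rational(1, 2)), Mul(-1, Function('v')(-18))) = Add(Pow(Add(Add(4, Mul(-2, -2), Mul(-2, 8)), 941), Rational(1, 2)), Mul(-1, -74)) = Add(Pow(Add(Add(4, 4, -16), 941), Rational(1, 2)), 74) = Add(Pow(Add(-8, 941), Rational(1, 2)), 74) = Add(Pow(933, Rational(1, 2)), 74) = Add(74, Pow(933, Rational(1, 2)))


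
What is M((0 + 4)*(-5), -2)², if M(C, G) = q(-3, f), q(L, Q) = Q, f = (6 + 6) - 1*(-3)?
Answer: 225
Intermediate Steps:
f = 15 (f = 12 + 3 = 15)
M(C, G) = 15
M((0 + 4)*(-5), -2)² = 15² = 225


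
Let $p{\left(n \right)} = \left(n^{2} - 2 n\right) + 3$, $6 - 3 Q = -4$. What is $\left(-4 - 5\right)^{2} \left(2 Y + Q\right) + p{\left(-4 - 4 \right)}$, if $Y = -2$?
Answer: $29$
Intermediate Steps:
$Q = \frac{10}{3}$ ($Q = 2 - - \frac{4}{3} = 2 + \frac{4}{3} = \frac{10}{3} \approx 3.3333$)
$p{\left(n \right)} = 3 + n^{2} - 2 n$
$\left(-4 - 5\right)^{2} \left(2 Y + Q\right) + p{\left(-4 - 4 \right)} = \left(-4 - 5\right)^{2} \left(2 \left(-2\right) + \frac{10}{3}\right) + \left(3 + \left(-4 - 4\right)^{2} - 2 \left(-4 - 4\right)\right) = \left(-9\right)^{2} \left(-4 + \frac{10}{3}\right) + \left(3 + \left(-8\right)^{2} - -16\right) = 81 \left(- \frac{2}{3}\right) + \left(3 + 64 + 16\right) = -54 + 83 = 29$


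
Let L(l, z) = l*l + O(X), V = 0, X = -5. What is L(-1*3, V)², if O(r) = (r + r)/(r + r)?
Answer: 100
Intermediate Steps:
O(r) = 1 (O(r) = (2*r)/((2*r)) = (2*r)*(1/(2*r)) = 1)
L(l, z) = 1 + l² (L(l, z) = l*l + 1 = l² + 1 = 1 + l²)
L(-1*3, V)² = (1 + (-1*3)²)² = (1 + (-3)²)² = (1 + 9)² = 10² = 100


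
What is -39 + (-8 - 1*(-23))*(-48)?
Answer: -759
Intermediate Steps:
-39 + (-8 - 1*(-23))*(-48) = -39 + (-8 + 23)*(-48) = -39 + 15*(-48) = -39 - 720 = -759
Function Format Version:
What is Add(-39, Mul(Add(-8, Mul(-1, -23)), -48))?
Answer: -759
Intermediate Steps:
Add(-39, Mul(Add(-8, Mul(-1, -23)), -48)) = Add(-39, Mul(Add(-8, 23), -48)) = Add(-39, Mul(15, -48)) = Add(-39, -720) = -759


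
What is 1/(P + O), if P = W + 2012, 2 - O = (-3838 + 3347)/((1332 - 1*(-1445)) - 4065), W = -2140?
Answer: -1288/162779 ≈ -0.0079126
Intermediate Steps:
O = 2085/1288 (O = 2 - (-3838 + 3347)/((1332 - 1*(-1445)) - 4065) = 2 - (-491)/((1332 + 1445) - 4065) = 2 - (-491)/(2777 - 4065) = 2 - (-491)/(-1288) = 2 - (-491)*(-1)/1288 = 2 - 1*491/1288 = 2 - 491/1288 = 2085/1288 ≈ 1.6188)
P = -128 (P = -2140 + 2012 = -128)
1/(P + O) = 1/(-128 + 2085/1288) = 1/(-162779/1288) = -1288/162779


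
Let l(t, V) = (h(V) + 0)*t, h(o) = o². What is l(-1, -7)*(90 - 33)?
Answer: -2793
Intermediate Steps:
l(t, V) = t*V² (l(t, V) = (V² + 0)*t = V²*t = t*V²)
l(-1, -7)*(90 - 33) = (-1*(-7)²)*(90 - 33) = -1*49*57 = -49*57 = -2793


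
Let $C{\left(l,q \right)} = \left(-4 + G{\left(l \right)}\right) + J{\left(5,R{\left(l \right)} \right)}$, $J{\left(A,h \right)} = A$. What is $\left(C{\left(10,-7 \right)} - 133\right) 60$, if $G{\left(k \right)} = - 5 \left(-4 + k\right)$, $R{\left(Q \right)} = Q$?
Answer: $-9720$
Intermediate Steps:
$G{\left(k \right)} = 20 - 5 k$
$C{\left(l,q \right)} = 21 - 5 l$ ($C{\left(l,q \right)} = \left(-4 - \left(-20 + 5 l\right)\right) + 5 = \left(16 - 5 l\right) + 5 = 21 - 5 l$)
$\left(C{\left(10,-7 \right)} - 133\right) 60 = \left(\left(21 - 50\right) - 133\right) 60 = \left(-29 - 133\right) 60 = \left(-162\right) 60 = -9720$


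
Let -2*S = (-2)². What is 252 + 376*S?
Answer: -500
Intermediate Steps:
S = -2 (S = -½*(-2)² = -½*4 = -2)
252 + 376*S = 252 + 376*(-2) = 252 - 752 = -500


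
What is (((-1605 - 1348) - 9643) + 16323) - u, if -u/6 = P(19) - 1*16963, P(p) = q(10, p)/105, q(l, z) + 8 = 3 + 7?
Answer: -3431781/35 ≈ -98051.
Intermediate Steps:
q(l, z) = 2 (q(l, z) = -8 + (3 + 7) = -8 + 10 = 2)
P(p) = 2/105
u = 3562226/35 (u = -6*(2/105 - 1*16963) = -6*(2/105 - 16963) = -6*(-1781113/105) = 3562226/35 ≈ 1.0178e+5)
(((-1605 - 1348) - 9643) + 16323) - u = (((-1605 - 1348) - 9643) + 16323) - 1*3562226/35 = ((-2953 - 9643) + 16323) - 3562226/35 = (-12596 + 16323) - 3562226/35 = 3727 - 3562226/35 = -3431781/35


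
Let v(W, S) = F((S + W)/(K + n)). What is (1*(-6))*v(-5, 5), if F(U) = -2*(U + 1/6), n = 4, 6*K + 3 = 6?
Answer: 2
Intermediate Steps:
K = ½ (K = -½ + (⅙)*6 = -½ + 1 = ½ ≈ 0.50000)
F(U) = -⅓ - 2*U (F(U) = -2*(U + ⅙) = -2*(⅙ + U) = -⅓ - 2*U)
v(W, S) = -⅓ - 4*S/9 - 4*W/9 (v(W, S) = -⅓ - 2*(S + W)/(½ + 4) = -⅓ - 2*(S + W)/9/2 = -⅓ - 2*(S + W)*2/9 = -⅓ - 2*(2*S/9 + 2*W/9) = -⅓ + (-4*S/9 - 4*W/9) = -⅓ - 4*S/9 - 4*W/9)
(1*(-6))*v(-5, 5) = (1*(-6))*(-⅓ - 4/9*5 - 4/9*(-5)) = -6*(-⅓ - 20/9 + 20/9) = -6*(-⅓) = 2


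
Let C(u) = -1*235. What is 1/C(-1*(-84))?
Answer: -1/235 ≈ -0.0042553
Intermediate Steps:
C(u) = -235
1/C(-1*(-84)) = 1/(-235) = -1/235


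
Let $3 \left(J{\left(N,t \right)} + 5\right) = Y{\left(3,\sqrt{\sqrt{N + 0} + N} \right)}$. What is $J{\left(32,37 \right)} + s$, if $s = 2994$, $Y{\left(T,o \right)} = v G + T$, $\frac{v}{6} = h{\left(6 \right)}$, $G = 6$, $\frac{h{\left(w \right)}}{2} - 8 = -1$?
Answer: $3158$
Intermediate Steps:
$h{\left(w \right)} = 14$ ($h{\left(w \right)} = 16 + 2 \left(-1\right) = 16 - 2 = 14$)
$v = 84$ ($v = 6 \cdot 14 = 84$)
$Y{\left(T,o \right)} = 504 + T$ ($Y{\left(T,o \right)} = 84 \cdot 6 + T = 504 + T$)
$J{\left(N,t \right)} = 164$ ($J{\left(N,t \right)} = -5 + \frac{504 + 3}{3} = -5 + \frac{1}{3} \cdot 507 = -5 + 169 = 164$)
$J{\left(32,37 \right)} + s = 164 + 2994 = 3158$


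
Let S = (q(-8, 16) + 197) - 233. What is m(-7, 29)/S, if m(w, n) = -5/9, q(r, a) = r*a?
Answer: 5/1476 ≈ 0.0033875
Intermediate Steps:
q(r, a) = a*r
m(w, n) = -5/9 (m(w, n) = -5*1/9 = -5/9)
S = -164 (S = (16*(-8) + 197) - 233 = (-128 + 197) - 233 = 69 - 233 = -164)
m(-7, 29)/S = -5/9/(-164) = -5/9*(-1/164) = 5/1476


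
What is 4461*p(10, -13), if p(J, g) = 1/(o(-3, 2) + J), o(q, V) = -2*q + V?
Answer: 1487/6 ≈ 247.83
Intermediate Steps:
o(q, V) = V - 2*q
p(J, g) = 1/(8 + J) (p(J, g) = 1/((2 - 2*(-3)) + J) = 1/((2 + 6) + J) = 1/(8 + J))
4461*p(10, -13) = 4461/(8 + 10) = 4461/18 = 4461*(1/18) = 1487/6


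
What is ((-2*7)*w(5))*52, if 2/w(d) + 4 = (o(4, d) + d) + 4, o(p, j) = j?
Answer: -728/5 ≈ -145.60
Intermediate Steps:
w(d) = 1/d (w(d) = 2/(-4 + ((d + d) + 4)) = 2/(-4 + (2*d + 4)) = 2/(-4 + (4 + 2*d)) = 2/((2*d)) = 2*(1/(2*d)) = 1/d)
((-2*7)*w(5))*52 = (-2*7/5)*52 = -14*1/5*52 = -14/5*52 = -728/5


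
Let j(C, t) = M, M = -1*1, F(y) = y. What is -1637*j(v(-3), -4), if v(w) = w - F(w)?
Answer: 1637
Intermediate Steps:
v(w) = 0 (v(w) = w - w = 0)
M = -1
j(C, t) = -1
-1637*j(v(-3), -4) = -1637*(-1) = 1637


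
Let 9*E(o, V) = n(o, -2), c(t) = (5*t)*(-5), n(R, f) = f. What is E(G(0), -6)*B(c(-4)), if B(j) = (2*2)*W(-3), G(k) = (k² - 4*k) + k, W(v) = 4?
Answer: -32/9 ≈ -3.5556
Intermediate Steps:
G(k) = k² - 3*k
c(t) = -25*t
E(o, V) = -2/9 (E(o, V) = (⅑)*(-2) = -2/9)
B(j) = 16 (B(j) = (2*2)*4 = 4*4 = 16)
E(G(0), -6)*B(c(-4)) = -2/9*16 = -32/9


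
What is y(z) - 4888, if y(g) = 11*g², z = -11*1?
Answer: -3557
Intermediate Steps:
z = -11
y(z) - 4888 = 11*(-11)² - 4888 = 11*121 - 4888 = 1331 - 4888 = -3557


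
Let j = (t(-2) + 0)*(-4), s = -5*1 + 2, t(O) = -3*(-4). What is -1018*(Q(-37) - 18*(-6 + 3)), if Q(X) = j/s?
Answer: -71260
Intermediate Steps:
t(O) = 12
s = -3 (s = -5 + 2 = -3)
j = -48 (j = (12 + 0)*(-4) = 12*(-4) = -48)
Q(X) = 16 (Q(X) = -48/(-3) = -48*(-⅓) = 16)
-1018*(Q(-37) - 18*(-6 + 3)) = -1018*(16 - 18*(-6 + 3)) = -1018*(16 - 18*(-3)) = -1018*(16 + 54) = -1018*70 = -71260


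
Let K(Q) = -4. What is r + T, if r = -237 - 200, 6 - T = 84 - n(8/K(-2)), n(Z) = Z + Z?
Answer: -519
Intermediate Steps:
n(Z) = 2*Z
T = -82 (T = 6 - (84 - 2*8/(-4)) = 6 - (84 - 2*8*(-¼)) = 6 - (84 - 2*(-2)) = 6 - (84 - 1*(-4)) = 6 - (84 + 4) = 6 - 1*88 = 6 - 88 = -82)
r = -437
r + T = -437 - 82 = -519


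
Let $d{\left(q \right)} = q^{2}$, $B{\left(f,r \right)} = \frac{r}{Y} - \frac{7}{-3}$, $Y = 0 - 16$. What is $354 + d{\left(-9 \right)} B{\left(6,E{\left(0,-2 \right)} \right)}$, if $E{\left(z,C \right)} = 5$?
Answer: $\frac{8283}{16} \approx 517.69$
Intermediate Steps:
$Y = -16$ ($Y = 0 - 16 = -16$)
$B{\left(f,r \right)} = \frac{7}{3} - \frac{r}{16}$ ($B{\left(f,r \right)} = \frac{r}{-16} - \frac{7}{-3} = r \left(- \frac{1}{16}\right) - - \frac{7}{3} = - \frac{r}{16} + \frac{7}{3} = \frac{7}{3} - \frac{r}{16}$)
$354 + d{\left(-9 \right)} B{\left(6,E{\left(0,-2 \right)} \right)} = 354 + \left(-9\right)^{2} \left(\frac{7}{3} - \frac{5}{16}\right) = 354 + 81 \left(\frac{7}{3} - \frac{5}{16}\right) = 354 + 81 \cdot \frac{97}{48} = 354 + \frac{2619}{16} = \frac{8283}{16}$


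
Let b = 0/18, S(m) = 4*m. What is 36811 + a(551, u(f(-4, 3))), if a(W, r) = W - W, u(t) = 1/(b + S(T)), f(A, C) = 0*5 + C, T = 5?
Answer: 36811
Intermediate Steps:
b = 0 (b = 0*(1/18) = 0)
f(A, C) = C (f(A, C) = 0 + C = C)
u(t) = 1/20 (u(t) = 1/(0 + 4*5) = 1/(0 + 20) = 1/20)
a(W, r) = 0
36811 + a(551, u(f(-4, 3))) = 36811 + 0 = 36811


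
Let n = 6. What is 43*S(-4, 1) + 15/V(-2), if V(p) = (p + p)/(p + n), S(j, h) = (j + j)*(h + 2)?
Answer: -1047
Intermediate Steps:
S(j, h) = 2*j*(2 + h) (S(j, h) = (2*j)*(2 + h) = 2*j*(2 + h))
V(p) = 2*p/(6 + p) (V(p) = (p + p)/(p + 6) = (2*p)/(6 + p) = 2*p/(6 + p))
43*S(-4, 1) + 15/V(-2) = 43*(2*(-4)*(2 + 1)) + 15/((2*(-2)/(6 - 2))) = 43*(2*(-4)*3) + 15/((2*(-2)/4)) = 43*(-24) + 15/((2*(-2)*(1/4))) = -1032 + 15/(-1) = -1032 + 15*(-1) = -1032 - 15 = -1047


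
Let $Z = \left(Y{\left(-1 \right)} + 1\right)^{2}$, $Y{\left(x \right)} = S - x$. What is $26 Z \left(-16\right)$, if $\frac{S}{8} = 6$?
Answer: $-1040000$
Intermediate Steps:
$S = 48$ ($S = 8 \cdot 6 = 48$)
$Y{\left(x \right)} = 48 - x$
$Z = 2500$ ($Z = \left(\left(48 - -1\right) + 1\right)^{2} = \left(\left(48 + 1\right) + 1\right)^{2} = \left(49 + 1\right)^{2} = 50^{2} = 2500$)
$26 Z \left(-16\right) = 26 \cdot 2500 \left(-16\right) = 65000 \left(-16\right) = -1040000$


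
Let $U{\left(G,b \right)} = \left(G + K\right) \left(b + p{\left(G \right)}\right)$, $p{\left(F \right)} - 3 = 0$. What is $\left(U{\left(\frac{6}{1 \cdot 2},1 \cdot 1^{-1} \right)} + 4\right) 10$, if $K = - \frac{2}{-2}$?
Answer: $200$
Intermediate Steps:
$K = 1$ ($K = \left(-2\right) \left(- \frac{1}{2}\right) = 1$)
$p{\left(F \right)} = 3$ ($p{\left(F \right)} = 3 + 0 = 3$)
$U{\left(G,b \right)} = \left(1 + G\right) \left(3 + b\right)$ ($U{\left(G,b \right)} = \left(G + 1\right) \left(b + 3\right) = \left(1 + G\right) \left(3 + b\right)$)
$\left(U{\left(\frac{6}{1 \cdot 2},1 \cdot 1^{-1} \right)} + 4\right) 10 = \left(\left(3 + 1 \cdot 1^{-1} + 3 \frac{6}{1 \cdot 2} + \frac{6}{1 \cdot 2} \cdot 1 \cdot 1^{-1}\right) + 4\right) 10 = \left(\left(3 + 1 \cdot 1 + 3 \cdot \frac{6}{2} + \frac{6}{2} \cdot 1 \cdot 1\right) + 4\right) 10 = \left(\left(3 + 1 + 3 \cdot 6 \cdot \frac{1}{2} + 6 \cdot \frac{1}{2} \cdot 1\right) + 4\right) 10 = \left(\left(3 + 1 + 3 \cdot 3 + 3 \cdot 1\right) + 4\right) 10 = \left(\left(3 + 1 + 9 + 3\right) + 4\right) 10 = \left(16 + 4\right) 10 = 20 \cdot 10 = 200$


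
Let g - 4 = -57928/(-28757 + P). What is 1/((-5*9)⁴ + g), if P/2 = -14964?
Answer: 58685/240645470793 ≈ 2.4387e-7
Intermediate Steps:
P = -29928 (P = 2*(-14964) = -29928)
g = 292668/58685 (g = 4 - 57928/(-28757 - 29928) = 4 - 57928/(-58685) = 4 - 57928*(-1/58685) = 4 + 57928/58685 = 292668/58685 ≈ 4.9871)
1/((-5*9)⁴ + g) = 1/((-5*9)⁴ + 292668/58685) = 1/((-45)⁴ + 292668/58685) = 1/(4100625 + 292668/58685) = 1/(240645470793/58685) = 58685/240645470793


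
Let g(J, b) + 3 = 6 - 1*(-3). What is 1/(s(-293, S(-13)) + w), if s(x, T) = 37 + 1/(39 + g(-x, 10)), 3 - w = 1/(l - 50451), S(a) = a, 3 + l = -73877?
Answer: 5594895/223920176 ≈ 0.024986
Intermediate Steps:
l = -73880 (l = -3 - 73877 = -73880)
g(J, b) = 6 (g(J, b) = -3 + (6 - 1*(-3)) = -3 + (6 + 3) = -3 + 9 = 6)
w = 372994/124331 (w = 3 - 1/(-73880 - 50451) = 3 - 1/(-124331) = 3 - 1*(-1/124331) = 3 + 1/124331 = 372994/124331 ≈ 3.0000)
s(x, T) = 1666/45 (s(x, T) = 37 + 1/(39 + 6) = 37 + 1/45 = 1666/45)
1/(s(-293, S(-13)) + w) = 1/(1666/45 + 372994/124331) = 1/(223920176/5594895) = 5594895/223920176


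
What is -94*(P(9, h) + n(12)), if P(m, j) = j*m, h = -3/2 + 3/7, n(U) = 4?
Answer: 3713/7 ≈ 530.43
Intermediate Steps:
h = -15/14 (h = -3*1/2 + 3*(1/7) = -3/2 + 3/7 = -15/14 ≈ -1.0714)
-94*(P(9, h) + n(12)) = -94*(-15/14*9 + 4) = -94*(-135/14 + 4) = -94*(-79/14) = 3713/7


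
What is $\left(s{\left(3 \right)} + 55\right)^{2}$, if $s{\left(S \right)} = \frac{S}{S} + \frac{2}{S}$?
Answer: $\frac{28900}{9} \approx 3211.1$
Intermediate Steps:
$s{\left(S \right)} = 1 + \frac{2}{S}$
$\left(s{\left(3 \right)} + 55\right)^{2} = \left(\frac{2 + 3}{3} + 55\right)^{2} = \left(\frac{1}{3} \cdot 5 + 55\right)^{2} = \left(\frac{5}{3} + 55\right)^{2} = \left(\frac{170}{3}\right)^{2} = \frac{28900}{9}$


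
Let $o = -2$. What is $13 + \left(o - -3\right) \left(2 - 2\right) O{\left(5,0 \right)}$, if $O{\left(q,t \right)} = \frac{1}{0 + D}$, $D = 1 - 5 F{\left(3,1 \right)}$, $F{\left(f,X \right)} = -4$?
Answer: $13$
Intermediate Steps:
$D = 21$ ($D = 1 - -20 = 1 + 20 = 21$)
$O{\left(q,t \right)} = \frac{1}{21}$ ($O{\left(q,t \right)} = \frac{1}{0 + 21} = \frac{1}{21}$)
$13 + \left(o - -3\right) \left(2 - 2\right) O{\left(5,0 \right)} = 13 + \left(-2 - -3\right) \left(2 - 2\right) \frac{1}{21} = 13 + \left(-2 + 3\right) 0 \cdot \frac{1}{21} = 13 + 1 \cdot 0 \cdot \frac{1}{21} = 13 + 0 \cdot \frac{1}{21} = 13 + 0 = 13$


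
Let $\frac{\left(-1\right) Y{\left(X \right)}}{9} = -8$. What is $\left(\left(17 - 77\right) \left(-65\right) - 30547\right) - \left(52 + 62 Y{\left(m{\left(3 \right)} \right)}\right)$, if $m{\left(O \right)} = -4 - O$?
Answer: $-31163$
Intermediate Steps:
$Y{\left(X \right)} = 72$ ($Y{\left(X \right)} = \left(-9\right) \left(-8\right) = 72$)
$\left(\left(17 - 77\right) \left(-65\right) - 30547\right) - \left(52 + 62 Y{\left(m{\left(3 \right)} \right)}\right) = \left(\left(17 - 77\right) \left(-65\right) - 30547\right) - 4516 = \left(\left(-60\right) \left(-65\right) - 30547\right) - 4516 = \left(3900 - 30547\right) - 4516 = -26647 - 4516 = -31163$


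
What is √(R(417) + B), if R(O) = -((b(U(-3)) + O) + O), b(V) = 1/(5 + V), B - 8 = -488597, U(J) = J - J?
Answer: 2*I*√3058895/5 ≈ 699.59*I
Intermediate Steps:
U(J) = 0
B = -488589 (B = 8 - 488597 = -488589)
R(O) = -⅕ - 2*O (R(O) = -((1/(5 + 0) + O) + O) = -((1/5 + O) + O) = -((⅕ + O) + O) = -(⅕ + 2*O) = -⅕ - 2*O)
√(R(417) + B) = √((-⅕ - 2*417) - 488589) = √((-⅕ - 834) - 488589) = √(-4171/5 - 488589) = √(-2447116/5) = 2*I*√3058895/5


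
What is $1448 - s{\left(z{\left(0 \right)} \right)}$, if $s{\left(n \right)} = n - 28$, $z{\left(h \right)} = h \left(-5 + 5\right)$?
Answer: $1476$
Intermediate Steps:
$z{\left(h \right)} = 0$ ($z{\left(h \right)} = h 0 = 0$)
$s{\left(n \right)} = -28 + n$
$1448 - s{\left(z{\left(0 \right)} \right)} = 1448 - \left(-28 + 0\right) = 1448 - -28 = 1448 + 28 = 1476$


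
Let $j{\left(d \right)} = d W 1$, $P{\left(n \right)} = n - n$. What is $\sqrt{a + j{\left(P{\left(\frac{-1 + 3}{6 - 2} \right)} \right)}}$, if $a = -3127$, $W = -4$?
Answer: $i \sqrt{3127} \approx 55.92 i$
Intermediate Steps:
$P{\left(n \right)} = 0$
$j{\left(d \right)} = - 4 d$ ($j{\left(d \right)} = d \left(-4\right) 1 = - 4 d 1 = - 4 d$)
$\sqrt{a + j{\left(P{\left(\frac{-1 + 3}{6 - 2} \right)} \right)}} = \sqrt{-3127 - 0} = \sqrt{-3127 + 0} = \sqrt{-3127} = i \sqrt{3127}$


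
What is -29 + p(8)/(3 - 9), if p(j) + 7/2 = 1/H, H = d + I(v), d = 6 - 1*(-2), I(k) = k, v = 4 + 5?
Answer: -1933/68 ≈ -28.426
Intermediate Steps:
v = 9
d = 8 (d = 6 + 2 = 8)
H = 17 (H = 8 + 9 = 17)
p(j) = -117/34 (p(j) = -7/2 + 1/17 = -117/34)
-29 + p(8)/(3 - 9) = -29 - 117/(34*(3 - 9)) = -29 - 117/34/(-6) = -29 - 117/34*(-⅙) = -29 + 39/68 = -1933/68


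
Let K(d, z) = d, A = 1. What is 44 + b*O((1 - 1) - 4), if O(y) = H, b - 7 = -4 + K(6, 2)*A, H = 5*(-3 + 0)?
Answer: -91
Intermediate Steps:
H = -15 (H = 5*(-3) = -15)
b = 9 (b = 7 + (-4 + 6*1) = 7 + (-4 + 6) = 7 + 2 = 9)
O(y) = -15
44 + b*O((1 - 1) - 4) = 44 + 9*(-15) = 44 - 135 = -91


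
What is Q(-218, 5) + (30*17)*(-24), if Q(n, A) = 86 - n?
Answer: -11936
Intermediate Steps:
Q(-218, 5) + (30*17)*(-24) = (86 - 1*(-218)) + (30*17)*(-24) = (86 + 218) + 510*(-24) = 304 - 12240 = -11936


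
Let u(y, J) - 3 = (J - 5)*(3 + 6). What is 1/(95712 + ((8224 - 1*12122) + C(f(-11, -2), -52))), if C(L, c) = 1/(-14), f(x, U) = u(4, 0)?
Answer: 14/1285395 ≈ 1.0892e-5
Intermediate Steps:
u(y, J) = -42 + 9*J (u(y, J) = 3 + (J - 5)*(3 + 6) = 3 + (-5 + J)*9 = 3 + (-45 + 9*J) = -42 + 9*J)
f(x, U) = -42 (f(x, U) = -42 + 9*0 = -42 + 0 = -42)
C(L, c) = -1/14
1/(95712 + ((8224 - 1*12122) + C(f(-11, -2), -52))) = 1/(95712 + ((8224 - 1*12122) - 1/14)) = 1/(95712 + ((8224 - 12122) - 1/14)) = 1/(95712 + (-3898 - 1/14)) = 1/(95712 - 54573/14) = 1/(1285395/14) = 14/1285395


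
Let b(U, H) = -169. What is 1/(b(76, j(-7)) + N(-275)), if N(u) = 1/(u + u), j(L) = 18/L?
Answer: -550/92951 ≈ -0.0059171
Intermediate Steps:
N(u) = 1/(2*u)
1/(b(76, j(-7)) + N(-275)) = 1/(-169 + (½)/(-275)) = 1/(-169 + (½)*(-1/275)) = 1/(-169 - 1/550) = 1/(-92951/550) = -550/92951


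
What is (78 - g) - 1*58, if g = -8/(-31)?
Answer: 612/31 ≈ 19.742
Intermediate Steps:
g = 8/31 (g = -8*(-1/31) = 8/31 ≈ 0.25806)
(78 - g) - 1*58 = (78 - 1*8/31) - 1*58 = (78 - 8/31) - 58 = 2410/31 - 58 = 612/31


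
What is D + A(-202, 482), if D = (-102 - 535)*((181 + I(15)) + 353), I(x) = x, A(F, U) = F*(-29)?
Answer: -343855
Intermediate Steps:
A(F, U) = -29*F
D = -349713 (D = (-102 - 535)*((181 + 15) + 353) = -637*(196 + 353) = -637*549 = -349713)
D + A(-202, 482) = -349713 - 29*(-202) = -349713 + 5858 = -343855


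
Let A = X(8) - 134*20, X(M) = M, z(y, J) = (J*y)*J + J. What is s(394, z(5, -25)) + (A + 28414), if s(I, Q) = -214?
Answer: 25528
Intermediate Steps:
z(y, J) = J + y*J**2 (z(y, J) = y*J**2 + J = J + y*J**2)
A = -2672 (A = 8 - 134*20 = 8 - 2680 = -2672)
s(394, z(5, -25)) + (A + 28414) = -214 + (-2672 + 28414) = -214 + 25742 = 25528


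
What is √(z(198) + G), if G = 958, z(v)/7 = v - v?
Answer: √958 ≈ 30.952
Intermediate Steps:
z(v) = 0 (z(v) = 7*(v - v) = 7*0 = 0)
√(z(198) + G) = √(0 + 958) = √958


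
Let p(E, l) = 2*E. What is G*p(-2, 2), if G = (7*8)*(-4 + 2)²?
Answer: -896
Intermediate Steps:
G = 224 (G = 56*(-2)² = 56*4 = 224)
G*p(-2, 2) = 224*(2*(-2)) = 224*(-4) = -896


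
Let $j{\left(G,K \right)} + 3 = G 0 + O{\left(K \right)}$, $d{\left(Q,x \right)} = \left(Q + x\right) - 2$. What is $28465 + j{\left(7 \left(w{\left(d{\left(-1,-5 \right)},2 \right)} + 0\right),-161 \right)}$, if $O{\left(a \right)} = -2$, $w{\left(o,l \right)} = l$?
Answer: $28460$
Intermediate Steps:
$d{\left(Q,x \right)} = -2 + Q + x$
$j{\left(G,K \right)} = -5$ ($j{\left(G,K \right)} = -3 + \left(G 0 - 2\right) = -3 + \left(0 - 2\right) = -3 - 2 = -5$)
$28465 + j{\left(7 \left(w{\left(d{\left(-1,-5 \right)},2 \right)} + 0\right),-161 \right)} = 28465 - 5 = 28460$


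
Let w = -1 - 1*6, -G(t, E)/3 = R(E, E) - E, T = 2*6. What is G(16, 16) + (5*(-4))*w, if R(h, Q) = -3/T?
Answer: 755/4 ≈ 188.75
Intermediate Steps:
T = 12
R(h, Q) = -¼ (R(h, Q) = -3/12 = -3*1/12 = -¼)
G(t, E) = ¾ + 3*E (G(t, E) = -3*(-¼ - E) = ¾ + 3*E)
w = -7 (w = -1 - 6 = -7)
G(16, 16) + (5*(-4))*w = (¾ + 3*16) + (5*(-4))*(-7) = (¾ + 48) - 20*(-7) = 195/4 + 140 = 755/4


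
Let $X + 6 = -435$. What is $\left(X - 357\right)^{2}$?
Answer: $636804$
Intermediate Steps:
$X = -441$ ($X = -6 - 435 = -441$)
$\left(X - 357\right)^{2} = \left(-441 - 357\right)^{2} = \left(-798\right)^{2} = 636804$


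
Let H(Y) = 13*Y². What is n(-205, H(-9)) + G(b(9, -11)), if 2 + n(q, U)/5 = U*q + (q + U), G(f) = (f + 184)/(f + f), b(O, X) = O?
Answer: -19351517/18 ≈ -1.0751e+6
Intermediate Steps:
G(f) = (184 + f)/(2*f) (G(f) = (184 + f)/((2*f)) = (184 + f)*(1/(2*f)) = (184 + f)/(2*f))
n(q, U) = -10 + 5*U + 5*q + 5*U*q (n(q, U) = -10 + 5*(U*q + (q + U)) = -10 + 5*(U*q + (U + q)) = -10 + 5*(U + q + U*q) = -10 + (5*U + 5*q + 5*U*q) = -10 + 5*U + 5*q + 5*U*q)
n(-205, H(-9)) + G(b(9, -11)) = (-10 + 5*(13*(-9)²) + 5*(-205) + 5*(13*(-9)²)*(-205)) + (½)*(184 + 9)/9 = (-10 + 5*(13*81) - 1025 + 5*(13*81)*(-205)) + (½)*(⅑)*193 = (-10 + 5*1053 - 1025 + 5*1053*(-205)) + 193/18 = (-10 + 5265 - 1025 - 1079325) + 193/18 = -1075095 + 193/18 = -19351517/18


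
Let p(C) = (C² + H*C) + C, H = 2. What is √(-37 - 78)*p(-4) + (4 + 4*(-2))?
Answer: -4 + 4*I*√115 ≈ -4.0 + 42.895*I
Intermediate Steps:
p(C) = C² + 3*C (p(C) = (C² + 2*C) + C = C² + 3*C)
√(-37 - 78)*p(-4) + (4 + 4*(-2)) = √(-37 - 78)*(-4*(3 - 4)) + (4 + 4*(-2)) = √(-115)*(-4*(-1)) + (4 - 8) = (I*√115)*4 - 4 = 4*I*√115 - 4 = -4 + 4*I*√115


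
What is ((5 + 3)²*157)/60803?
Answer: 10048/60803 ≈ 0.16526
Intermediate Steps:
((5 + 3)²*157)/60803 = (8²*157)*(1/60803) = (64*157)*(1/60803) = 10048*(1/60803) = 10048/60803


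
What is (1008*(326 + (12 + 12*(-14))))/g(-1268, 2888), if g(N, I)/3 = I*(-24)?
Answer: -595/722 ≈ -0.82410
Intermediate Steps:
g(N, I) = -72*I (g(N, I) = 3*(I*(-24)) = 3*(-24*I) = -72*I)
(1008*(326 + (12 + 12*(-14))))/g(-1268, 2888) = (1008*(326 + (12 + 12*(-14))))/((-72*2888)) = (1008*(326 + (12 - 168)))/(-207936) = (1008*(326 - 156))*(-1/207936) = (1008*170)*(-1/207936) = 171360*(-1/207936) = -595/722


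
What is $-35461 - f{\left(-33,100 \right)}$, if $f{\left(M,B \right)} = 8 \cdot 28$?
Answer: $-35685$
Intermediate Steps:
$f{\left(M,B \right)} = 224$
$-35461 - f{\left(-33,100 \right)} = -35461 - 224 = -35685$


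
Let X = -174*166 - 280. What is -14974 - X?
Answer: 14190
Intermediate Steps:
X = -29164 (X = -28884 - 280 = -29164)
-14974 - X = -14974 - 1*(-29164) = -14974 + 29164 = 14190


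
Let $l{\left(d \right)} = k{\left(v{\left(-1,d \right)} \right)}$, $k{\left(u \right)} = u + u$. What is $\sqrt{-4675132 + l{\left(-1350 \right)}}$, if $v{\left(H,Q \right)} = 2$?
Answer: $2 i \sqrt{1168782} \approx 2162.2 i$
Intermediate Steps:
$k{\left(u \right)} = 2 u$
$l{\left(d \right)} = 4$ ($l{\left(d \right)} = 2 \cdot 2 = 4$)
$\sqrt{-4675132 + l{\left(-1350 \right)}} = \sqrt{-4675132 + 4} = \sqrt{-4675128} = 2 i \sqrt{1168782}$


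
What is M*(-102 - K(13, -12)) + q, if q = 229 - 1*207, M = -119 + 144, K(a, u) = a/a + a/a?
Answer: -2578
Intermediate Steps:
K(a, u) = 2 (K(a, u) = 1 + 1 = 2)
M = 25
q = 22 (q = 229 - 207 = 22)
M*(-102 - K(13, -12)) + q = 25*(-102 - 1*2) + 22 = 25*(-102 - 2) + 22 = 25*(-104) + 22 = -2600 + 22 = -2578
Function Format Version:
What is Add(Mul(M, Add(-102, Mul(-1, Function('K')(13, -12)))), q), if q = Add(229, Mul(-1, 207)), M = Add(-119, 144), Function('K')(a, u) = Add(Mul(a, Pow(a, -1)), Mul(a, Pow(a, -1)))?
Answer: -2578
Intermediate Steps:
Function('K')(a, u) = 2 (Function('K')(a, u) = Add(1, 1) = 2)
M = 25
q = 22 (q = Add(229, -207) = 22)
Add(Mul(M, Add(-102, Mul(-1, Function('K')(13, -12)))), q) = Add(Mul(25, Add(-102, Mul(-1, 2))), 22) = Add(Mul(25, Add(-102, -2)), 22) = Add(Mul(25, -104), 22) = Add(-2600, 22) = -2578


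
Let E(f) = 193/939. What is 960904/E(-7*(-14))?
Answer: 902288856/193 ≈ 4.6751e+6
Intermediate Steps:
E(f) = 193/939 (E(f) = 193*(1/939) = 193/939)
960904/E(-7*(-14)) = 960904/(193/939) = 960904*(939/193) = 902288856/193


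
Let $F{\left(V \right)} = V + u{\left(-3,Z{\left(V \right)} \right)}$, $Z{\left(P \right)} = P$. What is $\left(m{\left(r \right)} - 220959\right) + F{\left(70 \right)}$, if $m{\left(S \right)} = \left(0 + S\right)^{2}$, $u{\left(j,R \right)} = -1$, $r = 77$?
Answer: $-214961$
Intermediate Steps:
$m{\left(S \right)} = S^{2}$
$F{\left(V \right)} = -1 + V$ ($F{\left(V \right)} = V - 1 = -1 + V$)
$\left(m{\left(r \right)} - 220959\right) + F{\left(70 \right)} = \left(77^{2} - 220959\right) + \left(-1 + 70\right) = \left(5929 - 220959\right) + 69 = -215030 + 69 = -214961$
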